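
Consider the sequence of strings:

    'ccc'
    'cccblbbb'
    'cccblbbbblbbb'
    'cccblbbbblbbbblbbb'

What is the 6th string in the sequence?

Each term is the previous one with blbbb appended.
From cccblbbbblbbbblbbb, 2 further steps: cccblbbbblbbbblbbb → cccblbbbblbbbblbbbblbbb → (answer).

cccblbbbblbbbblbbbblbbbblbbb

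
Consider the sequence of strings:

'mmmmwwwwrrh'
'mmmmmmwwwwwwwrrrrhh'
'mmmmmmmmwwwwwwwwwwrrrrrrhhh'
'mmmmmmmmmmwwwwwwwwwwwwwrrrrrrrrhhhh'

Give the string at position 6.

mmmmmmmmmmmmmmwwwwwwwwwwwwwwwwwwwrrrrrrrrrrrrhhhhhh

The n-th term is 2n+2 m's then 3n+1 w's then 2n r's then n h's (n = 1, 2, …).
For term 6, n = 6, so the run lengths are 14, 19, 12, 6.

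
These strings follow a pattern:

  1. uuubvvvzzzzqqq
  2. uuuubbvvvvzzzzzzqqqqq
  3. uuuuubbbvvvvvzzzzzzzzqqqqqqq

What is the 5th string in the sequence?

Each string has the form u^{n+1} b^{n-1} v^{n+1} z^{2n} q^{2n-1}, where the shown terms are n = 2, 3, 4.
Setting n = 6 gives 7, 5, 7, 12, 11 characters in each block.

uuuuuuubbbbbvvvvvvvzzzzzzzzzzzzqqqqqqqqqqq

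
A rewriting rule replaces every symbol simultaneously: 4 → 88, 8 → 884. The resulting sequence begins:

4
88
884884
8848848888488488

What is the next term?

Applying the rule to each of the 16 symbols of 8848848888488488 gives the pieces 884 884 88 884 884 88 884 884 884 884 88 884 884 88 884 884, which concatenate to the answer.

88488488884884888848848848848888488488884884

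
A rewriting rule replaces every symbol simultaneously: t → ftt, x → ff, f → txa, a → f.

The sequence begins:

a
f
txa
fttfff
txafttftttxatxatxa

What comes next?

Replace each of the 18 characters of txafttftttxatxatxa in place — ftt ff f txa ftt ftt txa ftt ftt ftt ff f ftt ff f ftt ff f — and concatenate.

fttffftxafttftttxafttfttfttffffttffffttfff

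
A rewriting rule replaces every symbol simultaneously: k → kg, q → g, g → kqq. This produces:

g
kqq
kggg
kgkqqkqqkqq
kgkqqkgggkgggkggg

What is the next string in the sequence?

Replace each of the 17 characters of kgkqqkgggkgggkggg in place — kg kqq kg g g kg kqq kqq kqq kg kqq kqq kqq kg kqq kqq kqq — and concatenate.

kgkqqkgggkgkqqkqqkqqkgkqqkqqkqqkgkqqkqqkqq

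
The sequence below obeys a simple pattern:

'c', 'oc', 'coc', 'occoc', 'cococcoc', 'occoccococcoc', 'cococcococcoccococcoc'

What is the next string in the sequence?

occoccococcoccococcococcoccococcoc

This is a Fibonacci-style word recurrence s(k) = s(k−2)·s(k−1): e.g. c·oc = coc.
The next term joins occoccococcoc and cococcococcoccococcoc.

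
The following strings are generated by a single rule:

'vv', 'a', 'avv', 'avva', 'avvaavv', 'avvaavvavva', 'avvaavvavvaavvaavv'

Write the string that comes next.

Each term (from the third on) is the previous term followed by the one before it: term 3 = a·vv = avv.
The next term joins avvaavvavvaavvaavv and avvaavvavva.

avvaavvavvaavvaavvavvaavvavva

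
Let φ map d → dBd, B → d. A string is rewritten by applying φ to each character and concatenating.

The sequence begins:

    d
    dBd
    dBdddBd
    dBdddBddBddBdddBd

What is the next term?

dBdddBddBddBdddBddBdddBddBdddBddBddBdddBd

Applying the rule to each of the 17 symbols of dBdddBddBddBdddBd gives the pieces dBd d dBd dBd dBd d dBd dBd d dBd dBd d dBd dBd dBd d dBd, which concatenate to the answer.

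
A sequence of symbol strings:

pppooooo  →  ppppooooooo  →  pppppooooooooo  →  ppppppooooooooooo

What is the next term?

The n-th term is n+1 p's then 2n+1 o's, where the shown terms are n = 2, 3, 4, 5.
Setting n = 6 gives 7, 13 characters in each block.

pppppppooooooooooooo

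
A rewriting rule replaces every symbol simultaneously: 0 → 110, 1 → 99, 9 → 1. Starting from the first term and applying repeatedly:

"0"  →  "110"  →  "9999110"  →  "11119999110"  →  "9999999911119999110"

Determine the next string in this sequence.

Applying the rule to each of the 19 symbols of 9999999911119999110 gives the pieces 1 1 1 1 1 1 1 1 99 99 99 99 1 1 1 1 99 99 110, which concatenate to the answer.

111111119999999911119999110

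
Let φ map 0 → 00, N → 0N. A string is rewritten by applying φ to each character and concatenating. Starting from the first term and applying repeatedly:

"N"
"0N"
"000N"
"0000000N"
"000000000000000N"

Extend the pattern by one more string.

Rewriting the 16 symbols of 000000000000000N one by one yields 00 00 00 00 00 00 00 00 00 00 00 00 00 00 00 0N; concatenated:

0000000000000000000000000000000N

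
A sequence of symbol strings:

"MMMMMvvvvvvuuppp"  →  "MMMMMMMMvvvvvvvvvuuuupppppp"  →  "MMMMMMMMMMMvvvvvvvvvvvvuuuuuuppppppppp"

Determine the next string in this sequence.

Term n consists of 3n+2 M's, followed by 3n+3 v's, followed by 2n u's, followed by 3n p's (n = 1, 2, …).
At n = 4 the blocks have lengths 14, 15, 8, 12.

MMMMMMMMMMMMMMvvvvvvvvvvvvvvvuuuuuuuupppppppppppp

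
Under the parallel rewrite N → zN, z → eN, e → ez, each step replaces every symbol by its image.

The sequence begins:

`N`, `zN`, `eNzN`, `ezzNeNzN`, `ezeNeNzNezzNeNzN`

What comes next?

Rewriting the 16 symbols of ezeNeNzNezzNeNzN one by one yields ez eN ez zN ez zN eN zN ez eN eN zN ez zN eN zN; concatenated:

ezeNezzNezzNeNzNezeNeNzNezzNeNzN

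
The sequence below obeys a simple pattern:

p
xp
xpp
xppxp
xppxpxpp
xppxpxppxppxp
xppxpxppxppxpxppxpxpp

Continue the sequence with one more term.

xppxpxppxppxpxppxpxppxppxpxppxppxp

This is a Fibonacci-style word recurrence s(k) = s(k−1)·s(k−2): e.g. xp·p = xpp.
Continuing: xppxpxppxppxpxppxpxpp · xppxpxppxppxp gives term 8.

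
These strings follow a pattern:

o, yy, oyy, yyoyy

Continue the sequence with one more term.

From term 3 onward, concatenate the second-to-last term with the last: o·yy = oyy, yy·oyy = yyoyy, …
Continuing: oyy · yyoyy gives term 5.

oyyyyoyy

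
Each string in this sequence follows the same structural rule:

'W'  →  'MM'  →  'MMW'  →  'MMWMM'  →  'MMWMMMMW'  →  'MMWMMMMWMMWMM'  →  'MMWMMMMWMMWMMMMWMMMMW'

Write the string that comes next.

MMWMMMMWMMWMMMMWMMMMWMMWMMMMWMMWMM

Each term (from the third on) is the previous term followed by the one before it: term 3 = MM·W = MMW.
The next term joins MMWMMMMWMMWMMMMWMMMMW and MMWMMMMWMMWMM.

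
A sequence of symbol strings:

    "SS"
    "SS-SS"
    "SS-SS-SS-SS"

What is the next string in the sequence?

s(k+1) = s(k)·-·s(k) — each term doubles the last with '-' between the halves.
Doubling SS-SS-SS-SS with '-' between the halves:

SS-SS-SS-SS-SS-SS-SS-SS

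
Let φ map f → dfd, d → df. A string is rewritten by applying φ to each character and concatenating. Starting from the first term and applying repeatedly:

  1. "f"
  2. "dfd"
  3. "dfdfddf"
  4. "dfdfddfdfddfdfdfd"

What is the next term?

dfdfddfdfddfdfdfddfdfddfdfdfddfdfddfdfddf

Applying the rule to each of the 17 symbols of dfdfddfdfddfdfdfd gives the pieces df dfd df dfd df df dfd df dfd df df dfd df dfd df dfd df, which concatenate to the answer.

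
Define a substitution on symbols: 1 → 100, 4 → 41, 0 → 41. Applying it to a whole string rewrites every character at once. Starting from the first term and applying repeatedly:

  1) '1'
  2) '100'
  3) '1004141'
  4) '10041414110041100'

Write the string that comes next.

10041414110041100411001004141411001004141

Applying the rule to each of the 17 symbols of 10041414110041100 gives the pieces 100 41 41 41 100 41 100 41 100 100 41 41 41 100 100 41 41, which concatenate to the answer.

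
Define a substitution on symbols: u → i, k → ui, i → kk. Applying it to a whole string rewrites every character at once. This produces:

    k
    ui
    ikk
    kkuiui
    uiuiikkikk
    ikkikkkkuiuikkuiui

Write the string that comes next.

Replace each of the 18 characters of ikkikkkkuiuikkuiui in place — kk ui ui kk ui ui ui ui i kk i kk ui ui i kk i kk — and concatenate.

kkuiuikkuiuiuiuiikkikkuiuiikkikk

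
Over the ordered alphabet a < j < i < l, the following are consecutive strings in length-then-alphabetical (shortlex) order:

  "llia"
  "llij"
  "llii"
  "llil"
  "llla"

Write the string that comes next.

lllj

Find the rightmost character of llla below l, bump it to the next letter, and reset everything to its right to a.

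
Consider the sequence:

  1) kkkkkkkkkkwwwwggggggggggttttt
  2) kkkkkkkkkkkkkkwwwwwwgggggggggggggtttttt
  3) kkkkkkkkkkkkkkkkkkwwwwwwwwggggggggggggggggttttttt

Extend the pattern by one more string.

Term n consists of 4n-2 k's, followed by 2n-2 w's, followed by 3n+1 g's, followed by n+2 t's, where the shown terms are n = 3, 4, 5.
Setting n = 6 gives 22, 10, 19, 8 characters in each block.

kkkkkkkkkkkkkkkkkkkkkkwwwwwwwwwwgggggggggggggggggggtttttttt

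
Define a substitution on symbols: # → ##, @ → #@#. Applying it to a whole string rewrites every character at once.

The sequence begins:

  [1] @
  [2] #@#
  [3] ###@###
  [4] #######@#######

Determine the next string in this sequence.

Rewriting the 15 symbols of #######@####### one by one yields ## ## ## ## ## ## ## #@# ## ## ## ## ## ## ##; concatenated:

###############@###############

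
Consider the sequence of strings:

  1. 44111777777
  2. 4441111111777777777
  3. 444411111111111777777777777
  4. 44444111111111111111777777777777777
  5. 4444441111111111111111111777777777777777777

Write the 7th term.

44444444111111111111111111111111111777777777777777777777777

Each string has the form 4^{n+1} 1^{4n-1} 7^{3n+3} (n = 1, 2, …).
Setting n = 7 gives 8, 27, 24 characters in each block.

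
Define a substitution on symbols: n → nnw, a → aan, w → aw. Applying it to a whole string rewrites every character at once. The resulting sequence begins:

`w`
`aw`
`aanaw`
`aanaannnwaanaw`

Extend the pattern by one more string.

Rewriting the 14 symbols of aanaannnwaanaw one by one yields aan aan nnw aan aan nnw nnw nnw aw aan aan nnw aan aw; concatenated:

aanaannnwaanaannnwnnwnnwawaanaannnwaanaw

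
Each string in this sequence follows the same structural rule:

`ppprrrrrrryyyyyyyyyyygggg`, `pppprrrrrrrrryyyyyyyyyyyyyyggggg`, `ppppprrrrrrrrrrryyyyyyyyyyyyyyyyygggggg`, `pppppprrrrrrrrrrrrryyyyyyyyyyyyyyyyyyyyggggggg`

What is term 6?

Reading off run lengths: p runs 3, 4, 5, 6; r runs 7, 9, 11, 13; y runs 11, 14, 17, 20; g runs 4, 5, 6, 7 — each is linear in n, where the shown terms are n = 3, 4, 5, 6.
At n = 8 the blocks have lengths 8, 17, 26, 9.

pppppppprrrrrrrrrrrrrrrrryyyyyyyyyyyyyyyyyyyyyyyyyyggggggggg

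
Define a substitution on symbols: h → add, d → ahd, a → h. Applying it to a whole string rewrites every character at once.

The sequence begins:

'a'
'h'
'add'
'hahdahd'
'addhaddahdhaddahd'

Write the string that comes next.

hahdahdaddhahdahdhaddahdaddhahdahdhaddahd

φ(addhaddahdhaddahd) expands symbol-by-symbol to h ahd ahd add h ahd ahd h add ahd add h ahd ahd h add ahd; joining the 17 pieces gives the next term.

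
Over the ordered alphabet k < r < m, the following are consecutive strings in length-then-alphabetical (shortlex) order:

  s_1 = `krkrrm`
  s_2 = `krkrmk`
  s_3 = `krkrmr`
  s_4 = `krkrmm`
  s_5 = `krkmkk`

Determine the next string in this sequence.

The successor of krkmkk increments the rightmost position that isn't already m and resets every position after it to k.

krkmkr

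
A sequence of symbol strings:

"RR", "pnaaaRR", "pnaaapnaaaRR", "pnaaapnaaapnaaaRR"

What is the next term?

The strings grow by a fixed prefix pnaaa each time.
Applying this once more to pnaaapnaaapnaaaRR:

pnaaapnaaapnaaapnaaaRR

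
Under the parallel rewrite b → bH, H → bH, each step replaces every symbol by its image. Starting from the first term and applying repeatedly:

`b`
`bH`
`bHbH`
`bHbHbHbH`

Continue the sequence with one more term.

Rewriting each symbol of bHbHbHbH: b→bH, H→bH, b→bH, H→bH, b→bH, H→bH, b→bH, H→bH, which concatenates to bH bH bH bH bH bH bH bH.

bHbHbHbHbHbHbHbH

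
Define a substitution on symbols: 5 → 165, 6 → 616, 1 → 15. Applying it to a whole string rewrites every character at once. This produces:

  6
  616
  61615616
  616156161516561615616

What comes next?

6161561615165616156161516515616165616156161516561615616

Replace each of the 21 characters of 616156161516561615616 in place — 616 15 616 15 165 616 15 616 15 165 15 616 165 616 15 616 15 165 616 15 616 — and concatenate.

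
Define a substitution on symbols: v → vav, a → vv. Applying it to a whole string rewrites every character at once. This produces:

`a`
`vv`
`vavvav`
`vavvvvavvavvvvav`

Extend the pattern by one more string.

Rewriting the 16 symbols of vavvvvavvavvvvav one by one yields vav vv vav vav vav vav vv vav vav vv vav vav vav vav vv vav; concatenated:

vavvvvavvavvavvavvvvavvavvvvavvavvavvavvvvav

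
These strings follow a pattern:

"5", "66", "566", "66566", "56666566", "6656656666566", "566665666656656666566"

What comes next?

From term 3 onward, concatenate the second-to-last term with the last: 5·66 = 566, 66·566 = 66566, …
Continuing: 6656656666566 · 566665666656656666566 gives term 8.

6656656666566566665666656656666566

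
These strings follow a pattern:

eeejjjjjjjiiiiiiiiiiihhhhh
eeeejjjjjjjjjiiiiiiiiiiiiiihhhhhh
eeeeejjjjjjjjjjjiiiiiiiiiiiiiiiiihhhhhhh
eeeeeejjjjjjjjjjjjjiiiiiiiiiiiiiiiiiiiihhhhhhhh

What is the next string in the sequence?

The n-th term is n e's then 2n+1 j's then 3n+2 i's then n+2 h's, where the shown terms are n = 3, 4, 5, 6.
At n = 7 the blocks have lengths 7, 15, 23, 9.

eeeeeeejjjjjjjjjjjjjjjiiiiiiiiiiiiiiiiiiiiiiihhhhhhhhh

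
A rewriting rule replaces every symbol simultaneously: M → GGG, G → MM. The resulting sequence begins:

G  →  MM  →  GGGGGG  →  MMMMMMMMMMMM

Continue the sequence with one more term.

GGGGGGGGGGGGGGGGGGGGGGGGGGGGGGGGGGGG

Rewriting each symbol of MMMMMMMMMMMM: M→GGG, M→GGG, M→GGG, M→GGG, M→GGG, M→GGG, M→GGG, M→GGG, M→GGG, M→GGG, M→GGG, M→GGG, which concatenates to GGG GGG GGG GGG GGG GGG GGG GGG GGG GGG GGG GGG.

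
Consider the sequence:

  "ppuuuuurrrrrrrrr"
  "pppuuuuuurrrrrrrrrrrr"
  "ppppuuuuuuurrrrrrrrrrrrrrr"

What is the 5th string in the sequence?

ppppppuuuuuuuuurrrrrrrrrrrrrrrrrrrrr

The n-th term is n p's then n+3 u's then 3n+3 r's, where the shown terms are n = 2, 3, 4.
At n = 6 the blocks have lengths 6, 9, 21.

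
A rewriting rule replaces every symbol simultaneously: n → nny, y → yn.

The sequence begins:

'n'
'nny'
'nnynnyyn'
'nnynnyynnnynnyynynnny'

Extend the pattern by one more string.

Applying the rule to each of the 21 symbols of nnynnyynnnynnyynynnny gives the pieces nny nny yn nny nny yn yn nny nny nny yn nny nny yn yn nny yn nny nny nny yn, which concatenate to the answer.

nnynnyynnnynnyynynnnynnynnyynnnynnyynynnnyynnnynnynnyyn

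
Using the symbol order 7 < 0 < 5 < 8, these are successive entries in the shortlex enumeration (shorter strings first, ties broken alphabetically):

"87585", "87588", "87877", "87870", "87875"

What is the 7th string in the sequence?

Continuing the enumeration 2 steps past 87875: 87875 → 87878 → (answer).

87807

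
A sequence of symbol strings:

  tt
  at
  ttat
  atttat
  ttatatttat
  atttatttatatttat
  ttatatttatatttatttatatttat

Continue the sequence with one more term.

This is a Fibonacci-style word recurrence s(k) = s(k−2)·s(k−1): e.g. tt·at = ttat.
So term 8 is atttatttatatttat·ttatatttatatttatttatatttat.

atttatttatatttatttatatttatatttatttatatttat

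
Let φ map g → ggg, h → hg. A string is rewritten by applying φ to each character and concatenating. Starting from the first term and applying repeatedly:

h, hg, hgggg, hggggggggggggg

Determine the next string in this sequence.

hgggggggggggggggggggggggggggggggggggggggg

φ(hggggggggggggg) expands symbol-by-symbol to hg ggg ggg ggg ggg ggg ggg ggg ggg ggg ggg ggg ggg ggg; joining the 14 pieces gives the next term.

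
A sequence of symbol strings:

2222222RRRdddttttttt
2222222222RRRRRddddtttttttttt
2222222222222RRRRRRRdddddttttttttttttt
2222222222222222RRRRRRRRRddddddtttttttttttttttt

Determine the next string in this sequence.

2222222222222222222RRRRRRRRRRRdddddddttttttttttttttttttt

Reading off run lengths: 2 runs 7, 10, 13, 16; R runs 3, 5, 7, 9; d runs 3, 4, 5, 6; t runs 7, 10, 13, 16 — each is linear in n, where the shown terms are n = 2, 3, 4, 5.
Setting n = 6 gives 19, 11, 7, 19 characters in each block.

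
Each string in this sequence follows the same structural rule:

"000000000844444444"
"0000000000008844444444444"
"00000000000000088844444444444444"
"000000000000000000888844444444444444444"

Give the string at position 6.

Reading off run lengths: 0 runs 9, 12, 15, 18; 8 runs 1, 2, 3, 4; 4 runs 8, 11, 14, 17 — each is linear in n, where the shown terms are n = 3, 4, 5, 6.
At n = 8 the blocks have lengths 24, 6, 23.

00000000000000000000000088888844444444444444444444444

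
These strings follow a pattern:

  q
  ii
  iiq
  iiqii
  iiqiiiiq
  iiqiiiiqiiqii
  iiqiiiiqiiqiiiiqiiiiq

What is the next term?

This is a Fibonacci-style word recurrence s(k) = s(k−1)·s(k−2): e.g. ii·q = iiq.
So term 8 is iiqiiiiqiiqiiiiqiiiiq·iiqiiiiqiiqii.

iiqiiiiqiiqiiiiqiiiiqiiqiiiiqiiqii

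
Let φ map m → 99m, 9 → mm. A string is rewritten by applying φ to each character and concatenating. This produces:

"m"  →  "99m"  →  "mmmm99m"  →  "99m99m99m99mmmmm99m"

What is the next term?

Rewriting the 19 symbols of 99m99m99m99mmmmm99m one by one yields mm mm 99m mm mm 99m mm mm 99m mm mm 99m 99m 99m 99m 99m mm mm 99m; concatenated:

mmmm99mmmmm99mmmmm99mmmmm99m99m99m99m99mmmmm99m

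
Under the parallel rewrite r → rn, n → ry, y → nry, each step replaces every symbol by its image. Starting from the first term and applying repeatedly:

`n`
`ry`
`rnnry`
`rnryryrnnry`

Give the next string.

Expanding rnryryrnnry: r→rn, n→ry, r→rn, y→nry, r→rn, y→nry, r→rn, n→ry, n→ry, r→rn, y→nry. Concatenated: rn ry rn nry rn nry rn ry ry rn nry.

rnryrnnryrnnryrnryryrnnry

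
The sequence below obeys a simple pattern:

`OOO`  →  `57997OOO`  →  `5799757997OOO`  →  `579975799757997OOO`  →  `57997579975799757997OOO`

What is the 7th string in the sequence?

The strings grow by a fixed prefix 57997 each time.
From 57997579975799757997OOO, 2 further steps: 57997579975799757997OOO → 5799757997579975799757997OOO → (answer).

579975799757997579975799757997OOO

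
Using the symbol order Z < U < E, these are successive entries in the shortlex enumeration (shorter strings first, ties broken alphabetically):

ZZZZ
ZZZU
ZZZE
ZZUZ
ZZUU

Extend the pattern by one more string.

The successor of ZZUU increments the rightmost position that isn't already E and resets every position after it to Z.

ZZUE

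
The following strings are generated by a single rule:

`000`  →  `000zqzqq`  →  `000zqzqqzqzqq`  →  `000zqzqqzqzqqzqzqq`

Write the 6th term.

000zqzqqzqzqqzqzqqzqzqqzqzqq

Each term is the previous one with zqzqq appended.
From 000zqzqqzqzqqzqzqq, 2 further steps: 000zqzqqzqzqqzqzqq → 000zqzqqzqzqqzqzqqzqzqq → (answer).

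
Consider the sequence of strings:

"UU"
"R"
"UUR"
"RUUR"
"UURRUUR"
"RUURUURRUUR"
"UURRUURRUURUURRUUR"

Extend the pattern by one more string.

Each term (from the third on) is the two preceding terms concatenated in order: term 3 = UU·R = UUR.
Continuing: RUURUURRUUR · UURRUURRUURUURRUUR gives term 8.

RUURUURRUURUURRUURRUURUURRUUR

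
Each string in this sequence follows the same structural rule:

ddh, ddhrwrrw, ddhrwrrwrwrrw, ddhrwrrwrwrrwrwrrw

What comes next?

Each term is the previous one with rwrrw appended.
Applying this once more to ddhrwrrwrwrrwrwrrw:

ddhrwrrwrwrrwrwrrwrwrrw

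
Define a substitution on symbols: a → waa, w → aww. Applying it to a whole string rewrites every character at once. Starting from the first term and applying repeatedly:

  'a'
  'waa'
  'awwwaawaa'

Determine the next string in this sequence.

waaawwawwawwwaawaaawwwaawaa

Apply φ to awwwaawaa symbol by symbol: a→waa, w→aww, w→aww, w→aww, a→waa, a→waa, w→aww, a→waa, a→waa; joined: waa aww aww aww waa waa aww waa waa.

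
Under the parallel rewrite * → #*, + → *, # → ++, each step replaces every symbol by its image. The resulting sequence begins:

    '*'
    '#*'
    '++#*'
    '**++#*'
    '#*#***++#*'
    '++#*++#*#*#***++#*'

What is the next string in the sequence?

**++#***++#*++#*++#*#*#***++#*

Applying the rule to each of the 18 symbols of ++#*++#*#*#***++#* gives the pieces * * ++ #* * * ++ #* ++ #* ++ #* #* #* * * ++ #*, which concatenate to the answer.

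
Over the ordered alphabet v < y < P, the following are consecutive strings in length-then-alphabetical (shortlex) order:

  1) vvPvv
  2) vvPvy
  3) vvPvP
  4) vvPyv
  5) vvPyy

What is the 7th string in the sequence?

Stepping forward 2 times from vvPyy: vvPyy → vvPyP, then the target.

vvPPv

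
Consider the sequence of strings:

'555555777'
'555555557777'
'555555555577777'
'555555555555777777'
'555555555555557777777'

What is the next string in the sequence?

555555555555555577777777

Reading off run lengths: 5 runs 6, 8, 10, 12, 14; 7 runs 3, 4, 5, 6, 7 — each is linear in n, where the shown terms are n = 3, 4, 5, 6, 7.
For the next term, n = 8, so the run lengths are 16, 8.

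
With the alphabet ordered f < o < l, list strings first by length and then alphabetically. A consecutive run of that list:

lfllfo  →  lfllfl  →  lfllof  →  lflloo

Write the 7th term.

lflllo

Advancing 3 positions from lflloo through lflloo → lfllol → lflllf reaches term 7.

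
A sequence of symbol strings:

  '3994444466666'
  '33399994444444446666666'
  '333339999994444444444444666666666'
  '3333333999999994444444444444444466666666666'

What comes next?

33333333399999999994444444444444444444446666666666666

Each string has the form 3^{2n-1} 9^{2n} 4^{4n+1} 6^{2n+3} (n = 1, 2, …).
For the next term, n = 5, so the run lengths are 9, 10, 21, 13.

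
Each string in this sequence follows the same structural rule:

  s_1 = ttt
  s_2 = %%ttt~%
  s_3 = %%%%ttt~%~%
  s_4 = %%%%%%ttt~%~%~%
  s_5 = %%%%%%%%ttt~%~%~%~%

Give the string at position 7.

Each term wraps the previous one in %% on the left and ~% on the right.
From %%%%%%%%ttt~%~%~%~%, 2 further steps: %%%%%%%%ttt~%~%~%~% → %%%%%%%%%%ttt~%~%~%~%~% → (answer).

%%%%%%%%%%%%ttt~%~%~%~%~%~%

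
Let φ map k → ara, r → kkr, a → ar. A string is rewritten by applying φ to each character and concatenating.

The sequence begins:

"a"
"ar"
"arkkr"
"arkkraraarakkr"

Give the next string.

Applying the rule to each of the 14 symbols of arkkraraarakkr gives the pieces ar kkr ara ara kkr ar kkr ar ar kkr ar ara ara kkr, which concatenate to the answer.

arkkraraarakkrarkkrararkkrararaarakkr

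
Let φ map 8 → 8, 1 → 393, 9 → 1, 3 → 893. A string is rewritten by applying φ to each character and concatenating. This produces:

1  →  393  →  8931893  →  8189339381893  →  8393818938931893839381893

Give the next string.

Replace each of the 25 characters of 8393818938931893839381893 in place — 8 893 1 893 8 393 8 1 893 8 1 893 393 8 1 893 8 893 1 893 8 393 8 1 893 — and concatenate.

88931893839381893818933938189388931893839381893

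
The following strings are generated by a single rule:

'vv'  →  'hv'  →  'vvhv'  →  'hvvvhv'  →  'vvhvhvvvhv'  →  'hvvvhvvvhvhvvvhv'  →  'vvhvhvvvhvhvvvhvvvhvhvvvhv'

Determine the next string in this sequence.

hvvvhvvvhvhvvvhvvvhvhvvvhvhvvvhvvvhvhvvvhv

This is a Fibonacci-style word recurrence s(k) = s(k−2)·s(k−1): e.g. vv·hv = vvhv.
Continuing: hvvvhvvvhvhvvvhv · vvhvhvvvhvhvvvhvvvhvhvvvhv gives term 8.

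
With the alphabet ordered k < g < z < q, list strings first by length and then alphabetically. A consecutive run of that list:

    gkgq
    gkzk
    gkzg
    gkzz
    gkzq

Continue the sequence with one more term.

gkqk

Treat gkzq as a base-4 numeral over the given alphabet and add one, carrying through any trailing q's.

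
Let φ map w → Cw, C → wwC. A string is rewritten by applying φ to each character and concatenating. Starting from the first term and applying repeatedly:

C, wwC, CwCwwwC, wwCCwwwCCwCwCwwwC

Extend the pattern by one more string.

Rewriting the 17 symbols of wwCCwwwCCwCwCwwwC one by one yields Cw Cw wwC wwC Cw Cw Cw wwC wwC Cw wwC Cw wwC Cw Cw Cw wwC; concatenated:

CwCwwwCwwCCwCwCwwwCwwCCwwwCCwwwCCwCwCwwwC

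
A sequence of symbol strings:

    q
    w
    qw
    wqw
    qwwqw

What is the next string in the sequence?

Each term (from the third on) is the two preceding terms concatenated in order: term 3 = q·w = qw.
The next term joins wqw and qwwqw.

wqwqwwqw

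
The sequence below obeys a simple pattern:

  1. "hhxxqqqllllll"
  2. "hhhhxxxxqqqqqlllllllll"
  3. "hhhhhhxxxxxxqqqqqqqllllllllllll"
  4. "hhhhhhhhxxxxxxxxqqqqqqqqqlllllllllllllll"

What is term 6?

Reading off run lengths: h runs 2, 4, 6, 8; x runs 2, 4, 6, 8; q runs 3, 5, 7, 9; l runs 6, 9, 12, 15 — each is linear in n (n = 1, 2, …).
At n = 6 the blocks have lengths 12, 12, 13, 21.

hhhhhhhhhhhhxxxxxxxxxxxxqqqqqqqqqqqqqlllllllllllllllllllll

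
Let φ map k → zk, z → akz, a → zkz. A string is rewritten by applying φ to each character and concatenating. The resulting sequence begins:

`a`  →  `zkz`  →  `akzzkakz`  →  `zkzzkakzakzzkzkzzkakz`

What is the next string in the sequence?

φ(zkzzkakzakzzkzkzzkakz) expands symbol-by-symbol to akz zk akz akz zk zkz zk akz zkz zk akz akz zk akz zk akz akz zk zkz zk akz; joining the 21 pieces gives the next term.

akzzkakzakzzkzkzzkakzzkzzkakzakzzkakzzkakzakzzkzkzzkakz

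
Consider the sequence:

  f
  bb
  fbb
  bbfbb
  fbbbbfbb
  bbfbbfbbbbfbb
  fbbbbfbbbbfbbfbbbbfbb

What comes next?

bbfbbfbbbbfbbfbbbbfbbbbfbbfbbbbfbb

From term 3 onward, concatenate the second-to-last term with the last: f·bb = fbb, bb·fbb = bbfbb, …
So term 8 is bbfbbfbbbbfbb·fbbbbfbbbbfbbfbbbbfbb.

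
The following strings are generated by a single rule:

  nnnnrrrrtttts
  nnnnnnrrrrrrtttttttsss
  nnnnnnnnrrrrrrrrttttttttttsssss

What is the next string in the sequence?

Reading off run lengths: n runs 4, 6, 8; r runs 4, 6, 8; t runs 4, 7, 10; s runs 1, 3, 5 — each is linear in n (n = 1, 2, …).
Setting n = 4 gives 10, 10, 13, 7 characters in each block.

nnnnnnnnnnrrrrrrrrrrtttttttttttttsssssss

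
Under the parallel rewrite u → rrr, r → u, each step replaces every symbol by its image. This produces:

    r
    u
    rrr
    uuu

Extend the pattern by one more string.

rrrrrrrrr

Apply φ to uuu symbol by symbol: u→rrr, u→rrr, u→rrr; joined: rrr rrr rrr.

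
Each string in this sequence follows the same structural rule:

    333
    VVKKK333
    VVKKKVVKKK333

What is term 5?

The strings grow by a fixed prefix VVKKK each time.
From VVKKKVVKKK333, 2 further steps: VVKKKVVKKK333 → VVKKKVVKKKVVKKK333 → (answer).

VVKKKVVKKKVVKKKVVKKK333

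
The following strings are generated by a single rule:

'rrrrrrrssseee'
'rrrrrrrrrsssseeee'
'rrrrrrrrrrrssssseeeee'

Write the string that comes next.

Reading off run lengths: r runs 7, 9, 11; s runs 3, 4, 5; e runs 3, 4, 5 — each is linear in n, where the shown terms are n = 3, 4, 5.
For the next term, n = 6, so the run lengths are 13, 6, 6.

rrrrrrrrrrrrrsssssseeeeee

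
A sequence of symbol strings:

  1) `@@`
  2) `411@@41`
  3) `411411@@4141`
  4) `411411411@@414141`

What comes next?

Every step adds 411 to the front and 41 to the end of the previous string.
So the next term is 411·411411411@@414141·41.

411411411411@@41414141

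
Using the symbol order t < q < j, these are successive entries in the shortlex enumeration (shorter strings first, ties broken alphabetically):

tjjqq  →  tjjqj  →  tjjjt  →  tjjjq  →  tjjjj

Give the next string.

qtttt

The successor of tjjjj increments the rightmost position that isn't already j and resets every position after it to t.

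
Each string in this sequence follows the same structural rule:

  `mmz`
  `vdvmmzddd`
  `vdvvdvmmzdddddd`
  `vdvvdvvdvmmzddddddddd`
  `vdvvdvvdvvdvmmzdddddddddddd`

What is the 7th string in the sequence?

vdvvdvvdvvdvvdvvdvmmzdddddddddddddddddd

Each term wraps the previous one in vdv on the left and ddd on the right.
From vdvvdvvdvvdvmmzdddddddddddd, 2 further steps: vdvvdvvdvvdvmmzdddddddddddd → vdvvdvvdvvdvvdvmmzddddddddddddddd → (answer).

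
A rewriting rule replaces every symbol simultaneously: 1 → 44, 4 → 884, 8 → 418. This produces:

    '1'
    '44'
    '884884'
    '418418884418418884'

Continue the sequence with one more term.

Rewriting the 18 symbols of 418418884418418884 one by one yields 884 44 418 884 44 418 418 418 884 884 44 418 884 44 418 418 418 884; concatenated:

88444418884444184184188848844441888444418418418884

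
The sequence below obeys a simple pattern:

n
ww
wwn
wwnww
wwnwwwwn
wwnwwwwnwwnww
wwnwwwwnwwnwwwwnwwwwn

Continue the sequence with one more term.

This is a Fibonacci-style word recurrence s(k) = s(k−1)·s(k−2): e.g. ww·n = wwn.
The next term joins wwnwwwwnwwnwwwwnwwwwn and wwnwwwwnwwnww.

wwnwwwwnwwnwwwwnwwwwnwwnwwwwnwwnww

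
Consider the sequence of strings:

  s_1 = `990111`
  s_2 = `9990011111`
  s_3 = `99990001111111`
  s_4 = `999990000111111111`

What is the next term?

9999990000011111111111

The n-th term is n 9's then n-1 0's then 2n-1 1's, where the shown terms are n = 2, 3, 4, 5.
For the next term, n = 6, so the run lengths are 6, 5, 11.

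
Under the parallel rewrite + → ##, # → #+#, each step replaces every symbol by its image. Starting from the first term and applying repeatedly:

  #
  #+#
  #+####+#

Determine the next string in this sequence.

#+####+##+##+##+####+#

Apply φ to #+####+# symbol by symbol: #→#+#, +→##, #→#+#, #→#+#, #→#+#, #→#+#, +→##, #→#+#; joined: #+# ## #+# #+# #+# #+# ## #+#.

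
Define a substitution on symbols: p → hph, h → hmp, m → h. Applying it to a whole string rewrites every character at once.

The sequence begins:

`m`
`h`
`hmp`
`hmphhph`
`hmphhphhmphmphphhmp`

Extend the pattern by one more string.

hmphhphhmphmphphhmphmphhphhmphhphhmphphhmphmphhph

Replace each of the 19 characters of hmphhphhmphmphphhmp in place — hmp h hph hmp hmp hph hmp hmp h hph hmp h hph hmp hph hmp hmp h hph — and concatenate.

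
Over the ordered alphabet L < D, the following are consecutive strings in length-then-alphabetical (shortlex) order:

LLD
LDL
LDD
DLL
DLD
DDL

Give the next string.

Find the rightmost character of DDL below D, bump it to the next letter, and reset everything to its right to L.

DDD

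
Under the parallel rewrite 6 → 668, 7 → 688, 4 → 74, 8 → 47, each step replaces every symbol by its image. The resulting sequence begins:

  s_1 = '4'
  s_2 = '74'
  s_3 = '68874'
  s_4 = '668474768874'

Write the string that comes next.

668668477468874688668474768874

Expanding 668474768874: 6→668, 6→668, 8→47, 4→74, 7→688, 4→74, 7→688, 6→668, 8→47, 8→47, 7→688, 4→74. Concatenated: 668 668 47 74 688 74 688 668 47 47 688 74.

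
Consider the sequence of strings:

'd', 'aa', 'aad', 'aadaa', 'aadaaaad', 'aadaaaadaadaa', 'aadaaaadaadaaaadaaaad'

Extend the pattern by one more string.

aadaaaadaadaaaadaaaadaadaaaadaadaa

This is a Fibonacci-style word recurrence s(k) = s(k−1)·s(k−2): e.g. aa·d = aad.
The next term joins aadaaaadaadaaaadaaaad and aadaaaadaadaa.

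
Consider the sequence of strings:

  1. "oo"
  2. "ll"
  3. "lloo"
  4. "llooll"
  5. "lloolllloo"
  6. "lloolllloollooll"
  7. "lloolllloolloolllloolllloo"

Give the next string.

Each term (from the third on) is the previous term followed by the one before it: term 3 = ll·oo = lloo.
Continuing: lloolllloolloolllloolllloo · lloolllloollooll gives term 8.

lloolllloolloolllloolllloolloolllloollooll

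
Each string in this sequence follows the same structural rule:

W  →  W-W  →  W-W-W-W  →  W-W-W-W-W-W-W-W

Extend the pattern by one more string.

W-W-W-W-W-W-W-W-W-W-W-W-W-W-W-W

Every step duplicates the string with '-' between the halves.
So the next term is two copies of W-W-W-W-W-W-W-W with '-' between the halves.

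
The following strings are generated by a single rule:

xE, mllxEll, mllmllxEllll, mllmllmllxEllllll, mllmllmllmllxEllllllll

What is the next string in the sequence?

s(k+1) = mll·s(k)·ll, so each term gains mll as a prefix and ll as a suffix.
Applying this once more to mllmllmllmllxEllllllll:

mllmllmllmllmllxEllllllllll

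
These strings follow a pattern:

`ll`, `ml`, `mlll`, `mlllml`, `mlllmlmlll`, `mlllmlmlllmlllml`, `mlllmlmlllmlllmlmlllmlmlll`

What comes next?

From term 3 onward, concatenate the last term with the second-to-last: ml·ll = mlll, mlll·ml = mlllml, …
Continuing: mlllmlmlllmlllmlmlllmlmlll · mlllmlmlllmlllml gives term 8.

mlllmlmlllmlllmlmlllmlmlllmlllmlmlllmlllml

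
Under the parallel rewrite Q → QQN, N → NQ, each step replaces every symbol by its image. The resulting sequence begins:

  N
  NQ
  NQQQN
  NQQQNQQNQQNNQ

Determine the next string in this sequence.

φ(NQQQNQQNQQNNQ) expands symbol-by-symbol to NQ QQN QQN QQN NQ QQN QQN NQ QQN QQN NQ NQ QQN; joining the 13 pieces gives the next term.

NQQQNQQNQQNNQQQNQQNNQQQNQQNNQNQQQN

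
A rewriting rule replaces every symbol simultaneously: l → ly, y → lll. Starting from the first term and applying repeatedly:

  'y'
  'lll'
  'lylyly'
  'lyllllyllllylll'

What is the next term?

Replace each of the 15 characters of lyllllyllllylll in place — ly lll ly ly ly ly lll ly ly ly ly lll ly ly ly — and concatenate.

lyllllylylylyllllylylylyllllylyly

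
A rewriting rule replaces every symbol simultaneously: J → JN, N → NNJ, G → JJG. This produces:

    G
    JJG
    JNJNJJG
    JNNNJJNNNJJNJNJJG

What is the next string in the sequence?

Rewriting the 17 symbols of JNNNJJNNNJJNJNJJG one by one yields JN NNJ NNJ NNJ JN JN NNJ NNJ NNJ JN JN NNJ JN NNJ JN JN JJG; concatenated:

JNNNJNNJNNJJNJNNNJNNJNNJJNJNNNJJNNNJJNJNJJG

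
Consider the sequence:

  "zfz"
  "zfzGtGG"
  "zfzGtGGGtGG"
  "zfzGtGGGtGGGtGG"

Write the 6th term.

zfzGtGGGtGGGtGGGtGGGtGG

The strings grow by a fixed suffix GtGG each time.
From zfzGtGGGtGGGtGG, 2 further steps: zfzGtGGGtGGGtGG → zfzGtGGGtGGGtGGGtGG → (answer).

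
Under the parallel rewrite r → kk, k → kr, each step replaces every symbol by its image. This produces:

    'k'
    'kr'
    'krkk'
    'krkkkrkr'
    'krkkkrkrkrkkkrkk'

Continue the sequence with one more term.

Applying the rule to each of the 16 symbols of krkkkrkrkrkkkrkk gives the pieces kr kk kr kr kr kk kr kk kr kk kr kr kr kk kr kr, which concatenate to the answer.

krkkkrkrkrkkkrkkkrkkkrkrkrkkkrkr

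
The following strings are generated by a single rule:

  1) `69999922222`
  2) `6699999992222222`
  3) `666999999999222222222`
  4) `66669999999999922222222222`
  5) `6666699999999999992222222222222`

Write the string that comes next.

666666999999999999999222222222222222

The n-th term is n-1 6's then 2n+1 9's then 2n+1 2's, where the shown terms are n = 2, 3, 4, 5, 6.
Setting n = 7 gives 6, 15, 15 characters in each block.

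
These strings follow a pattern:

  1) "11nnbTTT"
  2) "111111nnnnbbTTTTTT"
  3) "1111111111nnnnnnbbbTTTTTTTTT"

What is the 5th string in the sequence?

Each string has the form 1^{4n-2} n^{2n} b^{n} T^{3n} (n = 1, 2, …).
Setting n = 5 gives 18, 10, 5, 15 characters in each block.

111111111111111111nnnnnnnnnnbbbbbTTTTTTTTTTTTTTT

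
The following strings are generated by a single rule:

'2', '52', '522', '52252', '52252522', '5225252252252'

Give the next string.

522525225225252252522

From term 3 onward, concatenate the last term with the second-to-last: 52·2 = 522, 522·52 = 52252, …
So term 7 is 5225252252252·52252522.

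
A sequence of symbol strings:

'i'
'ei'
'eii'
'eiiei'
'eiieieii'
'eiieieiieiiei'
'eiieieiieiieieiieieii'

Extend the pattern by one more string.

From term 3 onward, concatenate the last term with the second-to-last: ei·i = eii, eii·ei = eiiei, …
So term 8 is eiieieiieiieieiieieii·eiieieiieiiei.

eiieieiieiieieiieieiieiieieiieiiei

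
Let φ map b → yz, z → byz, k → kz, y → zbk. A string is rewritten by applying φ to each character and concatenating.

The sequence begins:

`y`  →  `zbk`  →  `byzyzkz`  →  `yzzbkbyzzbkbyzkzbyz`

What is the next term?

Replace each of the 19 characters of yzzbkbyzzbkbyzkzbyz in place — zbk byz byz yz kz yz zbk byz byz yz kz yz zbk byz kz byz yz zbk byz — and concatenate.

zbkbyzbyzyzkzyzzbkbyzbyzyzkzyzzbkbyzkzbyzyzzbkbyz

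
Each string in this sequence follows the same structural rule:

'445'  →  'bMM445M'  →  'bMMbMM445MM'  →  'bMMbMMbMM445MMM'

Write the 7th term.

s(k+1) = bMM·s(k)·M, so each term gains bMM as a prefix and M as a suffix.
From bMMbMMbMM445MMM, 3 further steps: bMMbMMbMM445MMM → bMMbMMbMMbMM445MMMM → bMMbMMbMMbMMbMM445MMMMM → (answer).

bMMbMMbMMbMMbMMbMM445MMMMMM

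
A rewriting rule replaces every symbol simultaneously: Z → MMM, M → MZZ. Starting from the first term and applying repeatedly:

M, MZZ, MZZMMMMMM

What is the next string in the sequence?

MZZMMMMMMMZZMZZMZZMZZMZZMZZ

Rewriting each symbol of MZZMMMMMM: M→MZZ, Z→MMM, Z→MMM, M→MZZ, M→MZZ, M→MZZ, M→MZZ, M→MZZ, M→MZZ, which concatenates to MZZ MMM MMM MZZ MZZ MZZ MZZ MZZ MZZ.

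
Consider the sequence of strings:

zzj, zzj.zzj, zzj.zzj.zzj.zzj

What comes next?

s(k+1) = s(k)·.·s(k) — each term doubles the last with '.' between the halves.
Doubling zzj.zzj.zzj.zzj with '.' between the halves:

zzj.zzj.zzj.zzj.zzj.zzj.zzj.zzj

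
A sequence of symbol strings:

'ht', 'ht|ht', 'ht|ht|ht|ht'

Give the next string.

Each string is two copies of the previous one joined by '|'.
Doubling ht|ht|ht|ht with '|' between the halves:

ht|ht|ht|ht|ht|ht|ht|ht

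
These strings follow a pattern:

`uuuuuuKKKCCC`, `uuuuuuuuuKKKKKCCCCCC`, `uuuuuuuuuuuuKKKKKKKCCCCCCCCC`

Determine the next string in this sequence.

Each string has the form u^{3n+3} K^{2n+1} C^{3n} (n = 1, 2, …).
Setting n = 4 gives 15, 9, 12 characters in each block.

uuuuuuuuuuuuuuuKKKKKKKKKCCCCCCCCCCCC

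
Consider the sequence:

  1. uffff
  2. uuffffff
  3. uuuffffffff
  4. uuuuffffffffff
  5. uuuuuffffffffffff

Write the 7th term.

Term n consists of n u's, followed by 2n+2 f's (n = 1, 2, …).
At n = 7 the blocks have lengths 7, 16.

uuuuuuuffffffffffffffff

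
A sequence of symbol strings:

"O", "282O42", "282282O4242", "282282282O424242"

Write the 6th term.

282282282282282O4242424242

Each term wraps the previous one in 282 on the left and 42 on the right.
From 282282282O424242, 2 further steps: 282282282O424242 → 282282282282O42424242 → (answer).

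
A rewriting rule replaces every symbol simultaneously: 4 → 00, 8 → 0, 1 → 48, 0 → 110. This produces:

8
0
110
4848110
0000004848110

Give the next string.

1101101101101101100000004848110

Replace each of the 13 characters of 0000004848110 in place — 110 110 110 110 110 110 00 0 00 0 48 48 110 — and concatenate.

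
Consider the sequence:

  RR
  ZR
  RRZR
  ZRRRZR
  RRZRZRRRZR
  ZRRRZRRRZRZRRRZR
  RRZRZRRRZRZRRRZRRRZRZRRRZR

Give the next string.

From term 3 onward, concatenate the second-to-last term with the last: RR·ZR = RRZR, ZR·RRZR = ZRRRZR, …
So term 8 is ZRRRZRRRZRZRRRZR·RRZRZRRRZRZRRRZRRRZRZRRRZR.

ZRRRZRRRZRZRRRZRRRZRZRRRZRZRRRZRRRZRZRRRZR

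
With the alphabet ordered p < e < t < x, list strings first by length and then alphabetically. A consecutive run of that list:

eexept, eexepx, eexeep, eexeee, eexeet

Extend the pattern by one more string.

Find the rightmost character of eexeet below x, bump it to the next letter, and reset everything to its right to p.

eexeex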